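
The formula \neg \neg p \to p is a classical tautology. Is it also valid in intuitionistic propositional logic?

This is double-negation elimination, which is not intuitionistically valid.
A Kripke countermodel: worlds u0, u1; order generated by u0 \le u1; atoms true at each world — u0:{}; u1:{p}.
u0 \nVdash \neg \neg p \to p: already at u0 itself, u0 \Vdash \neg \neg p but u0 \nVdash p.
u0 lacks atom p, so u0 \nVdash p.
So the root u0 does not force the formula.

No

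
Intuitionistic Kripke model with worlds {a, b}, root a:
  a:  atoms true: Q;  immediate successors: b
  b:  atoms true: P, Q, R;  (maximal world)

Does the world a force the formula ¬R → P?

a ⊩ ¬R → P vacuously: no world accessible from a forces the antecedent ¬R.

Yes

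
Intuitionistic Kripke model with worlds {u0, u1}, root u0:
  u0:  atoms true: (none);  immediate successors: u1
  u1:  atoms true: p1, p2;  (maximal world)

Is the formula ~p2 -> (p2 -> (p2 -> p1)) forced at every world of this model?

Yes

u0 ||- ~p2 -> (p2 -> (p2 -> p1)) vacuously: no world accessible from u0 forces the antecedent ~p2.
Since the root u0 forces ~p2 -> (p2 -> (p2 -> p1)) and forcing is persistent (monotone upward), every world forces it.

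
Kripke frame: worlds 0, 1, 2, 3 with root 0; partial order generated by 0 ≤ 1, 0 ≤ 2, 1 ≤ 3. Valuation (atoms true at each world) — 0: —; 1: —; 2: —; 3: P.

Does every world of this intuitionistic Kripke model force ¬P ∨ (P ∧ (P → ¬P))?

No

Not every world: 0 ⊮ ¬P ∨ (P ∧ (P → ¬P)).
0 ⊮ ¬P ∨ (P ∧ (P → ¬P)): neither disjunct is forced at 0.
0 ⊮ ¬P since 3 is accessible from 0 and 3 ⊩ P.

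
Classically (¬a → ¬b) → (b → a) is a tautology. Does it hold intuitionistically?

This is the converse of contraposition, which is not intuitionistically valid.
A Kripke countermodel: worlds u0, u1; order generated by u0 ≤ u1; atoms true at each world — u0:{b}; u1:{a,b}.
u0 ⊮ (¬a → ¬b) → (b → a): already at u0 itself, u0 ⊩ ¬a → ¬b but u0 ⊮ b → a.
u0 ⊮ b → a: already at u0 itself, u0 ⊩ b but u0 ⊮ a.
u0 lacks atom a, so u0 ⊮ a.
So the root u0 does not force the formula.

No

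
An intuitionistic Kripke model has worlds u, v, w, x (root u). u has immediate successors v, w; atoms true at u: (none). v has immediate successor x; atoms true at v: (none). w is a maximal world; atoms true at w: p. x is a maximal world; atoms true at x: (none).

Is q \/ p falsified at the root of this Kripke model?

u ||-/- q \/ p: neither disjunct is forced at u.
u lacks atom q, so u ||-/- q.
So the root u does not force q \/ p; the model is a countermodel.

Yes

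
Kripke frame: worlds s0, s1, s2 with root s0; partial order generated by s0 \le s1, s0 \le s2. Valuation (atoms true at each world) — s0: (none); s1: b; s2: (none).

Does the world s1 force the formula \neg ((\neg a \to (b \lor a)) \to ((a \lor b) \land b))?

s1 \nVdash \neg ((\neg a \to (b \lor a)) \to ((a \lor b) \land b)) since s1 is accessible from s1 and s1 \Vdash (\neg a \to (b \lor a)) \to ((a \lor b) \land b).
s1 \Vdash (\neg a \to (b \lor a)) \to ((a \lor b) \land b): every world accessible from s1 that forces \neg a \to (b \lor a) (namely s1) also forces (a \lor b) \land b.

No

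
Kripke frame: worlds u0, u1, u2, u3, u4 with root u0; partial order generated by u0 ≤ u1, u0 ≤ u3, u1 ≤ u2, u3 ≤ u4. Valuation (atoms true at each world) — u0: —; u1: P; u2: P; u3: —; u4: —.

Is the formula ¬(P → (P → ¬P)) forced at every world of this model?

No

Not every world: u0 ⊮ ¬(P → (P → ¬P)).
u0 ⊮ ¬(P → (P → ¬P)) since u3 is accessible from u0 and u3 ⊩ P → (P → ¬P).
u3 ⊩ P → (P → ¬P) vacuously: no world accessible from u3 forces the antecedent P.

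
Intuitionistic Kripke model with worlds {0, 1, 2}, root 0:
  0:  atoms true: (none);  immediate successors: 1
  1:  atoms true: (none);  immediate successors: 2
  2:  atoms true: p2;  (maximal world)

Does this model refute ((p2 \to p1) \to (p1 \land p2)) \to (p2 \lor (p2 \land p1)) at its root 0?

Yes

0 \nVdash ((p2 \to p1) \to (p1 \land p2)) \to (p2 \lor (p2 \land p1)): already at 0 itself, 0 \Vdash (p2 \to p1) \to (p1 \land p2) but 0 \nVdash p2 \lor (p2 \land p1).
0 \nVdash p2 \lor (p2 \land p1): neither disjunct is forced at 0.
0 lacks atom p2, so 0 \nVdash p2.
So the root 0 does not force ((p2 \to p1) \to (p1 \land p2)) \to (p2 \lor (p2 \land p1)); the model is a countermodel.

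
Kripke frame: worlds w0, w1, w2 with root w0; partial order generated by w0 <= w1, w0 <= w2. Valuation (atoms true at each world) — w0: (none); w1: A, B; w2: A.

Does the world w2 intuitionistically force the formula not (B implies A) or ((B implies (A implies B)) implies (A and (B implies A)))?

Yes

w2 forces not (B implies A) or ((B implies (A implies B)) implies (A and (B implies A))) via the disjunct (B implies (A implies B)) implies (A and (B implies A)).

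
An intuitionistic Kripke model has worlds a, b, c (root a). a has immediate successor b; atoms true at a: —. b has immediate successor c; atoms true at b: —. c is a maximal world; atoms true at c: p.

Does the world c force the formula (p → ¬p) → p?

c ⊩ (p → ¬p) → p vacuously: no world accessible from c forces the antecedent p → ¬p.

Yes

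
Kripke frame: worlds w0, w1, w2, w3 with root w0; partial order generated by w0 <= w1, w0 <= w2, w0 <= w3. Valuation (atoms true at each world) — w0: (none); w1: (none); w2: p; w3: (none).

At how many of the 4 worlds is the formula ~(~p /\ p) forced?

4

w0: forces it.
w1: forces it.
w2: forces it.
w3: forces it.
Worlds forcing the formula: {w0, w1, w2, w3}.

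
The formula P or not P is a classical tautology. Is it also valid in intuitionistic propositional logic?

This is the law of excluded middle, which is not intuitionistically valid.
A Kripke countermodel: worlds u0, u1; order generated by u0 <= u1; atoms true at each world — u0:{}; u1:{P}.
u0 does not force P or not P: neither disjunct is forced at u0.
u0 lacks atom P, so u0 does not force P.
So the root u0 does not force the formula.

No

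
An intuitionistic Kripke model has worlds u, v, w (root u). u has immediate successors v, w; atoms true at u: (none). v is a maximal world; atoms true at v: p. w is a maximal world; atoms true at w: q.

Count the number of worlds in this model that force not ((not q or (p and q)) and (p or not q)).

1

u: does not force it — u does not force not ((not q or (p and q)) and (p or not q)) since v is accessible from u and v forces (not q or (p and q)) and (p or not q).
v: does not force it — v does not force not ((not q or (p and q)) and (p or not q)) since v is accessible from v and v forces (not q or (p and q)) and (p or not q).
w: forces it.
Worlds forcing the formula: {w}.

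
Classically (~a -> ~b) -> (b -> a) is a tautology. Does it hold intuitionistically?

No

This is the converse of contraposition, which is not intuitionistically valid.
A Kripke countermodel: worlds w0, w1; order generated by w0 <= w1; atoms true at each world — w0:{b}; w1:{a,b}.
w0 ||-/- (~a -> ~b) -> (b -> a): already at w0 itself, w0 ||- ~a -> ~b but w0 ||-/- b -> a.
w0 ||-/- b -> a: already at w0 itself, w0 ||- b but w0 ||-/- a.
w0 lacks atom a, so w0 ||-/- a.
So the root w0 does not force the formula.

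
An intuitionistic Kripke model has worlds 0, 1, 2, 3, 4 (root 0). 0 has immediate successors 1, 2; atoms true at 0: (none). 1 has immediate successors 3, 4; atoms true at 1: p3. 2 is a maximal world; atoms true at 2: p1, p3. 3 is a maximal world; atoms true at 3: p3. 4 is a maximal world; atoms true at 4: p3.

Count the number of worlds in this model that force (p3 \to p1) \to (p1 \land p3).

0: forces it.
1: forces it.
2: forces it.
3: forces it.
4: forces it.
Worlds forcing the formula: {0, 1, 2, 3, 4}.

5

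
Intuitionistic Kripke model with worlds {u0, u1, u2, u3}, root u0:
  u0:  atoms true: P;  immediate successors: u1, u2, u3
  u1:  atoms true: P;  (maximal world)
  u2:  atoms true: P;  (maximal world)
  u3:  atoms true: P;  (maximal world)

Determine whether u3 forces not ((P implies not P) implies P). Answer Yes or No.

No

u3 does not force not ((P implies not P) implies P) since u3 is accessible from u3 and u3 forces (P implies not P) implies P.
u3 forces (P implies not P) implies P vacuously: no world accessible from u3 forces the antecedent P implies not P.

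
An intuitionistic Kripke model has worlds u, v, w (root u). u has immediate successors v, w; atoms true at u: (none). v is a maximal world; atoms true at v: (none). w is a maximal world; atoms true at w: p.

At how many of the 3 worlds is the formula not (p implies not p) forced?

1

u: does not force it — u does not force not (p implies not p) since v is accessible from u and v forces p implies not p.
v: does not force it.
w: forces it.
Worlds forcing the formula: {w}.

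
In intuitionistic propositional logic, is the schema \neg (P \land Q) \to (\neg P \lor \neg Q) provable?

No

This is the constructively invalid direction of De Morgan's law for conjunction, which is not intuitionistically valid.
A Kripke countermodel: worlds w0, w1, w2; order generated by w0 \le w1, w0 \le w2; atoms true at each world — w0:{}; w1:{P}; w2:{Q}.
w0 \nVdash \neg (P \land Q) \to (\neg P \lor \neg Q): already at w0 itself, w0 \Vdash \neg (P \land Q) but w0 \nVdash \neg P \lor \neg Q.
w0 \nVdash \neg P \lor \neg Q: neither disjunct is forced at w0.
w0 \nVdash \neg P since w1 is accessible from w0 and w1 \Vdash P.
So the root w0 does not force the formula.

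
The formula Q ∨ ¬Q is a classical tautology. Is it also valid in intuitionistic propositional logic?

No

This is the law of excluded middle, which is not intuitionistically valid.
A Kripke countermodel: worlds u, v; order generated by u ≤ v; atoms true at each world — u:{}; v:{Q}.
u ⊮ Q ∨ ¬Q: neither disjunct is forced at u.
u lacks atom Q, so u ⊮ Q.
So the root u does not force the formula.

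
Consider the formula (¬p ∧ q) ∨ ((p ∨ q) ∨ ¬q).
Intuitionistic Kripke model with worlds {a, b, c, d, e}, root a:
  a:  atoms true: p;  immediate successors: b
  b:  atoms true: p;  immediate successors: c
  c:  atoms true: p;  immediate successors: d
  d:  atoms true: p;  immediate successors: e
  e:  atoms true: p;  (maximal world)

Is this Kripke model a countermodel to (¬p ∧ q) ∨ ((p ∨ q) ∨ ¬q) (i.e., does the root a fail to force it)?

a ⊩ (¬p ∧ q) ∨ ((p ∨ q) ∨ ¬q) via the disjunct (p ∨ q) ∨ ¬q.
So the root a forces (¬p ∧ q) ∨ ((p ∨ q) ∨ ¬q); the model is not a countermodel.

No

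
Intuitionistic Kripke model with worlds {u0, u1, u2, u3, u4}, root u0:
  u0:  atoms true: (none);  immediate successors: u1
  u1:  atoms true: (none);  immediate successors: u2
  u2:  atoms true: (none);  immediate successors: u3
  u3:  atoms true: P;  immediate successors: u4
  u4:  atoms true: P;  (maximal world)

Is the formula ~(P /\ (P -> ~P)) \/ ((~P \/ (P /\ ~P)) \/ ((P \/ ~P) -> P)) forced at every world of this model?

Yes

u0 ||- ~(P /\ (P -> ~P)) \/ ((~P \/ (P /\ ~P)) \/ ((P \/ ~P) -> P)) via the disjunct ~(P /\ (P -> ~P)).
Since the root u0 forces ~(P /\ (P -> ~P)) \/ ((~P \/ (P /\ ~P)) \/ ((P \/ ~P) -> P)) and forcing is persistent (monotone upward), every world forces it.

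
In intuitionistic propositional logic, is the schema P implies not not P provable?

Yes

This is double-negation introduction, which is intuitionistically derivable.
If a world forces P then every accessible world forces P (persistence), so none forces not P; hence not not P.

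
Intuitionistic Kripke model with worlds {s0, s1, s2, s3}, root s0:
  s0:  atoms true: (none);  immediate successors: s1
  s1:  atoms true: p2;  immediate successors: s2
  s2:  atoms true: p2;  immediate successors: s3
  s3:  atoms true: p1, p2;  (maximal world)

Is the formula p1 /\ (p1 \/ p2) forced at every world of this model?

Not every world: s0 ||-/- p1 /\ (p1 \/ p2).
s0 ||-/- p1 /\ (p1 \/ p2) since s0 fails p1.

No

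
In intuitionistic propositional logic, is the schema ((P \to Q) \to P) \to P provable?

This is Peirce's law, which is not intuitionistically valid.
A Kripke countermodel: worlds u, v; order generated by u \le v; atoms true at each world — u:{}; v:{P}.
u \nVdash ((P \to Q) \to P) \to P: already at u itself, u \Vdash (P \to Q) \to P but u \nVdash P.
u lacks atom P, so u \nVdash P.
So the root u does not force the formula.

No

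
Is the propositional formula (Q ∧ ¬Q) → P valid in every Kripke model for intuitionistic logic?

This is an instance of ex falso quodlibet, which is intuitionistically derivable.
No world can force both Q and ¬Q, so the antecedent Q ∧ ¬Q is never forced and the implication holds vacuously at every world.

Yes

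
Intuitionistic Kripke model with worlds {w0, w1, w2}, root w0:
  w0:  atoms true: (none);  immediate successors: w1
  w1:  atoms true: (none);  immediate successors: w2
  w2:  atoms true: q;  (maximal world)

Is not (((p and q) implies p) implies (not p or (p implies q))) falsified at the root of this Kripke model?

w0 does not force not (((p and q) implies p) implies (not p or (p implies q))) since w0 is accessible from w0 and w0 forces ((p and q) implies p) implies (not p or (p implies q)).
w0 forces ((p and q) implies p) implies (not p or (p implies q)): every world accessible from w0 that forces (p and q) implies p (namely w0, w1, w2) also forces not p or (p implies q).
So the root w0 does not force not (((p and q) implies p) implies (not p or (p implies q))); the model is a countermodel.

Yes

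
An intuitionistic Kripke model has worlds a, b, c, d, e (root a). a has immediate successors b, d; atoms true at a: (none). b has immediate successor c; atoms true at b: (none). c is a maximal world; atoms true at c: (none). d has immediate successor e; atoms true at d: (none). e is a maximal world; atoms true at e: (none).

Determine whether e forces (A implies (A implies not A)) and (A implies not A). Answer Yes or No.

Yes

e forces (A implies (A implies not A)) and (A implies not A) since e forces both conjuncts.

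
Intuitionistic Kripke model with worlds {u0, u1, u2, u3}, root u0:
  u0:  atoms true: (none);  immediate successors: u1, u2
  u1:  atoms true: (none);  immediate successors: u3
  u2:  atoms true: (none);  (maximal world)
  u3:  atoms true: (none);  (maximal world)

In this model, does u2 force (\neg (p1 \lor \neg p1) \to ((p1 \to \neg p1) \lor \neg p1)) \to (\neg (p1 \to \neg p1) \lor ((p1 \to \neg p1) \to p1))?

u2 \nVdash (\neg (p1 \lor \neg p1) \to ((p1 \to \neg p1) \lor \neg p1)) \to (\neg (p1 \to \neg p1) \lor ((p1 \to \neg p1) \to p1)): already at u2 itself, u2 \Vdash \neg (p1 \lor \neg p1) \to ((p1 \to \neg p1) \lor \neg p1) but u2 \nVdash \neg (p1 \to \neg p1) \lor ((p1 \to \neg p1) \to p1).
u2 \nVdash \neg (p1 \to \neg p1) \lor ((p1 \to \neg p1) \to p1): neither disjunct is forced at u2.
u2 \nVdash \neg (p1 \to \neg p1) since u2 is accessible from u2 and u2 \Vdash p1 \to \neg p1.
u2 \Vdash p1 \to \neg p1 vacuously: no world accessible from u2 forces the antecedent p1.

No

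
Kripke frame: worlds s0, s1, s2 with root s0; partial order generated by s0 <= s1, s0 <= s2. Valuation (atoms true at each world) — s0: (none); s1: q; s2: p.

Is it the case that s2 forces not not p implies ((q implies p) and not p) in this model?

s2 does not force not not p implies ((q implies p) and not p): already at s2 itself, s2 forces not not p but s2 does not force (q implies p) and not p.
s2 does not force (q implies p) and not p since s2 fails not p.

No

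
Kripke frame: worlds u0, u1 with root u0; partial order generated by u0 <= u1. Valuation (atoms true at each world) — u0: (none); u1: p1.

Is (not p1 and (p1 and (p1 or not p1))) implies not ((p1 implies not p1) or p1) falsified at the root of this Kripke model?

No

u0 forces (not p1 and (p1 and (p1 or not p1))) implies not ((p1 implies not p1) or p1) vacuously: no world accessible from u0 forces the antecedent not p1 and (p1 and (p1 or not p1)).
So the root u0 forces (not p1 and (p1 and (p1 or not p1))) implies not ((p1 implies not p1) or p1); the model is not a countermodel.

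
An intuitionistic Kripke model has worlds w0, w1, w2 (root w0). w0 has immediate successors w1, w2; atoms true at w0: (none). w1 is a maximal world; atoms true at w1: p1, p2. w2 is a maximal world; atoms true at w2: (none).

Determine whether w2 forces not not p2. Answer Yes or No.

w2 does not force not not p2 since w2 is accessible from w2 and w2 forces not p2.
w2 forces not p2: no world accessible from w2 forces p2.

No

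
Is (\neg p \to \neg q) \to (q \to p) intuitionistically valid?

This is the converse of contraposition, which is not intuitionistically valid.
A Kripke countermodel: worlds 0, 1; order generated by 0 \le 1; atoms true at each world — 0:{q}; 1:{p,q}.
0 \nVdash (\neg p \to \neg q) \to (q \to p): already at 0 itself, 0 \Vdash \neg p \to \neg q but 0 \nVdash q \to p.
0 \nVdash q \to p: already at 0 itself, 0 \Vdash q but 0 \nVdash p.
0 lacks atom p, so 0 \nVdash p.
So the root 0 does not force the formula.

No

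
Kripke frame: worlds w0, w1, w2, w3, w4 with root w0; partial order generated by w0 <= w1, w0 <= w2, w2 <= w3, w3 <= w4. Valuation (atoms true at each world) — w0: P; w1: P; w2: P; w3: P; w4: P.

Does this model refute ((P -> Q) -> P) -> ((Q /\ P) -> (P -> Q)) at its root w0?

w0 ||- ((P -> Q) -> P) -> ((Q /\ P) -> (P -> Q)): every world accessible from w0 that forces (P -> Q) -> P (namely w0, w1, w2, w3, w4) also forces (Q /\ P) -> (P -> Q).
So the root w0 forces ((P -> Q) -> P) -> ((Q /\ P) -> (P -> Q)); the model is not a countermodel.

No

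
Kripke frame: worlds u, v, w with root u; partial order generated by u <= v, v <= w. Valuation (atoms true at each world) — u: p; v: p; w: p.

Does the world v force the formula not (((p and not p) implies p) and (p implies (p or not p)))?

v does not force not (((p and not p) implies p) and (p implies (p or not p))) since v is accessible from v and v forces ((p and not p) implies p) and (p implies (p or not p)).
v forces ((p and not p) implies p) and (p implies (p or not p)) since v forces both conjuncts.

No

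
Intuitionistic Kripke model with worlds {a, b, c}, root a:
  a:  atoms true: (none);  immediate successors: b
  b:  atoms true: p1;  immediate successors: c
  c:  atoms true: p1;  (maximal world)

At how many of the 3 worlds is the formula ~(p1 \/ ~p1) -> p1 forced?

3

a: forces it.
b: forces it.
c: forces it.
Worlds forcing the formula: {a, b, c}.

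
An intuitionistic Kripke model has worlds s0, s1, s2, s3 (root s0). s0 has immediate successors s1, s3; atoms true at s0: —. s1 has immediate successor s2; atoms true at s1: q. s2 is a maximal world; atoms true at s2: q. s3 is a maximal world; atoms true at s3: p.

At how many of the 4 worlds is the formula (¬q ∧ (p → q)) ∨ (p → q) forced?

s0: does not force it — s0 ⊮ (¬q ∧ (p → q)) ∨ (p → q): neither disjunct is forced at s0.
s1: forces it.
s2: forces it.
s3: does not force it.
Worlds forcing the formula: {s1, s2}.

2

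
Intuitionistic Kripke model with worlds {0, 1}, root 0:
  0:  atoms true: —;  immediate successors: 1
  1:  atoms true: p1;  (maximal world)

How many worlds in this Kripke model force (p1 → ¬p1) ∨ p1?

0: does not force it — 0 ⊮ (p1 → ¬p1) ∨ p1: neither disjunct is forced at 0.
1: forces it.
Worlds forcing the formula: {1}.

1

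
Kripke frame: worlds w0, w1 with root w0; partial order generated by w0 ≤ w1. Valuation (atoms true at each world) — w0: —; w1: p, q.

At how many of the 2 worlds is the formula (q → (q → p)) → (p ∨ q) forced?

w0: does not force it — w0 ⊮ (q → (q → p)) → (p ∨ q): already at w0 itself, w0 ⊩ q → (q → p) but w0 ⊮ p ∨ q.
w1: forces it.
Worlds forcing the formula: {w1}.

1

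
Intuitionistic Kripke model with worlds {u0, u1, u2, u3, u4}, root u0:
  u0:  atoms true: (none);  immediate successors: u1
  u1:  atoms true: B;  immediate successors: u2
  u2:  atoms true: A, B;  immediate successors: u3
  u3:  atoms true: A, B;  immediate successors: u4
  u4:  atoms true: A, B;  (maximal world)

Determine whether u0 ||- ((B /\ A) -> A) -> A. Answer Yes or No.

No

u0 ||-/- ((B /\ A) -> A) -> A: already at u0 itself, u0 ||- (B /\ A) -> A but u0 ||-/- A.
u0 lacks atom A, so u0 ||-/- A.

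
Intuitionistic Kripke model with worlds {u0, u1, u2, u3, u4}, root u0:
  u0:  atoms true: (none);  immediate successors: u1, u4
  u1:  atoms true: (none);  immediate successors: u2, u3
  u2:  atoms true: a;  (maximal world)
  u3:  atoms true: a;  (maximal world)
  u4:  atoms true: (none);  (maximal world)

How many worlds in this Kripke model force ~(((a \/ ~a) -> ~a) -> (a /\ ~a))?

u0: does not force it — u0 ||-/- ~(((a \/ ~a) -> ~a) -> (a /\ ~a)) since u1 is accessible from u0 and u1 ||- ((a \/ ~a) -> ~a) -> (a /\ ~a).
u1: does not force it.
u2: does not force it.
u3: does not force it.
u4: forces it.
Worlds forcing the formula: {u4}.

1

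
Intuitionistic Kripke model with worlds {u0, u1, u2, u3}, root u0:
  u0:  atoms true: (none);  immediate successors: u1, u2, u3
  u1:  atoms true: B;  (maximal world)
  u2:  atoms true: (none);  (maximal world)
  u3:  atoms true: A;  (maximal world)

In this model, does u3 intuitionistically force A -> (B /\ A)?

No

u3 ||-/- A -> (B /\ A): already at u3 itself, u3 ||- A but u3 ||-/- B /\ A.
u3 ||-/- B /\ A since u3 fails B.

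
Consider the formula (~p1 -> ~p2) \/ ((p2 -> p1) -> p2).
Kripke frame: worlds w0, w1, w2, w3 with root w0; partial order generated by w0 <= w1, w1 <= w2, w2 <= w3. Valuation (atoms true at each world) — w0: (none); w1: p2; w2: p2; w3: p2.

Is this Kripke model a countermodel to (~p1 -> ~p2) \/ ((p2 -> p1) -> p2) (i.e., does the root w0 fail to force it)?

w0 ||- (~p1 -> ~p2) \/ ((p2 -> p1) -> p2) via the disjunct (p2 -> p1) -> p2.
So the root w0 forces (~p1 -> ~p2) \/ ((p2 -> p1) -> p2); the model is not a countermodel.

No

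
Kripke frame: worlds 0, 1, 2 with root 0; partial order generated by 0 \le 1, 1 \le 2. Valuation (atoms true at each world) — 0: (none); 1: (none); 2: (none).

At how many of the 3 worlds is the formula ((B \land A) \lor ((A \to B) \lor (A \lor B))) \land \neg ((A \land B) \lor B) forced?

0: forces it.
1: forces it.
2: forces it.
Worlds forcing the formula: {0, 1, 2}.

3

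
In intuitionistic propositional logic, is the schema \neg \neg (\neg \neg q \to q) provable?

This is the double negation of double-negation elimination, which is intuitionistically derivable.
By Glivenko's theorem the double negation of any classical propositional tautology is intuitionistically provable; \neg \neg q \to q is classically a tautology.

Yes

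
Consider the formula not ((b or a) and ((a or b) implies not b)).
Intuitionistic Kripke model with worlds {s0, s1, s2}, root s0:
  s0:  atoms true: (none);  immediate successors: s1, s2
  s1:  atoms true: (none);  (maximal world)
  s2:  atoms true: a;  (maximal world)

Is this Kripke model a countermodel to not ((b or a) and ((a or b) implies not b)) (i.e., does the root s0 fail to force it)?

s0 does not force not ((b or a) and ((a or b) implies not b)) since s2 is accessible from s0 and s2 forces (b or a) and ((a or b) implies not b).
s2 forces (b or a) and ((a or b) implies not b) since s2 forces both conjuncts.
So the root s0 does not force not ((b or a) and ((a or b) implies not b)); the model is a countermodel.

Yes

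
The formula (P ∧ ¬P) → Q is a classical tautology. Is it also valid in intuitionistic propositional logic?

This is an instance of ex falso quodlibet, which is intuitionistically derivable.
No world can force both P and ¬P, so the antecedent P ∧ ¬P is never forced and the implication holds vacuously at every world.

Yes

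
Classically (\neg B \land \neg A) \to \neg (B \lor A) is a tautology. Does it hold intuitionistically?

This is a constructively valid De Morgan direction (conjunction of negations to negated disjunction), which is intuitionistically derivable.
If both \neg B and \neg A hold at a world, no accessible world forces B or forces A, so none forces B \lor A.

Yes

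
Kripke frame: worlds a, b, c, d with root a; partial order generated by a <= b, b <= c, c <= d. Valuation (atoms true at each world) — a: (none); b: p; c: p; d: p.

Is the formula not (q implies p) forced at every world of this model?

Not every world: a does not force not (q implies p).
a does not force not (q implies p) since a is accessible from a and a forces q implies p.
a forces q implies p vacuously: no world accessible from a forces the antecedent q.

No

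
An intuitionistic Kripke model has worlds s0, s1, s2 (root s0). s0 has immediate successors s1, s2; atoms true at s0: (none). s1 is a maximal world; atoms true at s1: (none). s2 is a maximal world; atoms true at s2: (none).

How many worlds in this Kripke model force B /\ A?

s0: does not force it — s0 ||-/- B /\ A since s0 fails B.
s1: does not force it — s1 ||-/- B /\ A since s1 fails B.
s2: does not force it.
Worlds forcing the formula: { }.

0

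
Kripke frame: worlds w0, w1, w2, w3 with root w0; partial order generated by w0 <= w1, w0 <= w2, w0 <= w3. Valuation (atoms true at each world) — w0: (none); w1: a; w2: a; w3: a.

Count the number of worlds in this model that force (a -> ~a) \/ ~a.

0

w0: does not force it — w0 ||-/- (a -> ~a) \/ ~a: neither disjunct is forced at w0.
w1: does not force it — w1 ||-/- (a -> ~a) \/ ~a: neither disjunct is forced at w1.
w2: does not force it — w2 ||-/- (a -> ~a) \/ ~a: neither disjunct is forced at w2.
w3: does not force it.
Worlds forcing the formula: { }.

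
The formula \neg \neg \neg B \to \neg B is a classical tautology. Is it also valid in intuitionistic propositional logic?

Yes

This is triple-negation reduction, which is intuitionistically derivable.
Assume \neg \neg \neg B and suppose B. Then \neg \neg B (double-negation introduction), contradicting \neg \neg \neg B. So \neg B.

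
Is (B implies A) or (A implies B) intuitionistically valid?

No

This is the Gödel–Dummett linearity axiom, which is not intuitionistically valid.
A Kripke countermodel: worlds s0, s1, s2; order generated by s0 <= s1, s0 <= s2; atoms true at each world — s0:{}; s1:{B}; s2:{A}.
s0 does not force (B implies A) or (A implies B): neither disjunct is forced at s0.
s0 does not force B implies A: at the accessible world s1, s1 forces B but s1 does not force A.
s1 lacks atom A, so s1 does not force A.
So the root s0 does not force the formula.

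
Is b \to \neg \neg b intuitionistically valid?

Yes

This is double-negation introduction, which is intuitionistically derivable.
If a world forces b then every accessible world forces b (persistence), so none forces \neg b; hence \neg \neg b.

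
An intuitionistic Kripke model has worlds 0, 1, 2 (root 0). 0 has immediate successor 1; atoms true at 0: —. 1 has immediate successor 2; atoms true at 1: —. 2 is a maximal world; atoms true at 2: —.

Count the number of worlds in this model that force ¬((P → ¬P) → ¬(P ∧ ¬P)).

0

0: does not force it — 0 ⊮ ¬((P → ¬P) → ¬(P ∧ ¬P)) since 0 is accessible from 0 and 0 ⊩ (P → ¬P) → ¬(P ∧ ¬P).
1: does not force it — 1 ⊮ ¬((P → ¬P) → ¬(P ∧ ¬P)) since 1 is accessible from 1 and 1 ⊩ (P → ¬P) → ¬(P ∧ ¬P).
2: does not force it.
Worlds forcing the formula: { }.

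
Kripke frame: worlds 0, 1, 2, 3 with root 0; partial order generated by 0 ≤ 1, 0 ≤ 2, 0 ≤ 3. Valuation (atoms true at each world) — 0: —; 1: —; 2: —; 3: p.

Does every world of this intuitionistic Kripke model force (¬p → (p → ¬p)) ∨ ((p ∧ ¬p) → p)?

0 ⊩ (¬p → (p → ¬p)) ∨ ((p ∧ ¬p) → p) via the disjunct ¬p → (p → ¬p).
Since the root 0 forces (¬p → (p → ¬p)) ∨ ((p ∧ ¬p) → p) and forcing is persistent (monotone upward), every world forces it.

Yes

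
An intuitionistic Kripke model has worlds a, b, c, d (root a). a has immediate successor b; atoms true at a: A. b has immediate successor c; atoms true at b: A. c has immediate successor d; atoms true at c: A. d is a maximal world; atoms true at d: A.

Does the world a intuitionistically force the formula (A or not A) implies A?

a forces (A or not A) implies A: every world accessible from a that forces A or not A (namely a, b, c, d) also forces A.

Yes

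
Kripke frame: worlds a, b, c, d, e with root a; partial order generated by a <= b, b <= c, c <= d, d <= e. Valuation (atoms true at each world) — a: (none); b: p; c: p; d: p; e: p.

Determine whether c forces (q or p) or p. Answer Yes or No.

c forces (q or p) or p via the disjunct q or p.

Yes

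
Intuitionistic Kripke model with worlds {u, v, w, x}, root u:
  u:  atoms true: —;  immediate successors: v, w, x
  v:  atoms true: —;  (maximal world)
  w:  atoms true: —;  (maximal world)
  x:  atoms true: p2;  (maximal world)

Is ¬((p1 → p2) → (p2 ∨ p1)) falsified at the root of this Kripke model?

u ⊮ ¬((p1 → p2) → (p2 ∨ p1)) since x is accessible from u and x ⊩ (p1 → p2) → (p2 ∨ p1).
x ⊩ (p1 → p2) → (p2 ∨ p1): every world accessible from x that forces p1 → p2 (namely x) also forces p2 ∨ p1.
So the root u does not force ¬((p1 → p2) → (p2 ∨ p1)); the model is a countermodel.

Yes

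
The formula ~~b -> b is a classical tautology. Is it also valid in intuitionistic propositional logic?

No

This is double-negation elimination, which is not intuitionistically valid.
A Kripke countermodel: worlds 0, 1; order generated by 0 <= 1; atoms true at each world — 0:{}; 1:{b}.
0 ||-/- ~~b -> b: already at 0 itself, 0 ||- ~~b but 0 ||-/- b.
0 lacks atom b, so 0 ||-/- b.
So the root 0 does not force the formula.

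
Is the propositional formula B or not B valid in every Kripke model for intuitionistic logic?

No

This is the law of excluded middle, which is not intuitionistically valid.
A Kripke countermodel: worlds s0, s1; order generated by s0 <= s1; atoms true at each world — s0:{}; s1:{B}.
s0 does not force B or not B: neither disjunct is forced at s0.
s0 lacks atom B, so s0 does not force B.
So the root s0 does not force the formula.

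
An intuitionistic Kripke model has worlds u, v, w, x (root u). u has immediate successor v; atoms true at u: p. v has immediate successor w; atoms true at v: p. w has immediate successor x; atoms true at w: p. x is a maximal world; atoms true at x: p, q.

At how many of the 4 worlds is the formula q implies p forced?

u: forces it.
v: forces it.
w: forces it.
x: forces it.
Worlds forcing the formula: {u, v, w, x}.

4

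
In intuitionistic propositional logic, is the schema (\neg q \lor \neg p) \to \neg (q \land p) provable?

This is a constructively valid De Morgan direction (disjunction of negations to negated conjunction), which is intuitionistically derivable.
If \neg q holds at a world then no accessible world forces q, hence none forces q \land p; likewise for \neg p.

Yes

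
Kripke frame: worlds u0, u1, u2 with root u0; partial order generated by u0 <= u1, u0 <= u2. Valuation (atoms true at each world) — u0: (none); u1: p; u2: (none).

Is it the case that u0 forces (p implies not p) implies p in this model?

No

u0 does not force (p implies not p) implies p: at the accessible world u2, u2 forces p implies not p but u2 does not force p.
u2 lacks atom p, so u2 does not force p.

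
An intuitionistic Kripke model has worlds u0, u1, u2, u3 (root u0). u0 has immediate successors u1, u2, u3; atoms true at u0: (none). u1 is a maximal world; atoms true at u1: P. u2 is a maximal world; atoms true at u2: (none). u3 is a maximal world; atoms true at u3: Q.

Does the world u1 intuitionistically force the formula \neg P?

u1 \nVdash \neg P since u1 is accessible from u1 and u1 \Vdash P.

No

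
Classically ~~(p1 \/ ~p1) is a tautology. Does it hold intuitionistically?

Yes

This is the double negation of excluded middle, which is intuitionistically derivable.
Assuming ~(p1 \/ ~p1): from p1 we'd get p1 \/ ~p1, so ~p1; but then p1 \/ ~p1 again — contradiction. Hence ~~(p1 \/ ~p1).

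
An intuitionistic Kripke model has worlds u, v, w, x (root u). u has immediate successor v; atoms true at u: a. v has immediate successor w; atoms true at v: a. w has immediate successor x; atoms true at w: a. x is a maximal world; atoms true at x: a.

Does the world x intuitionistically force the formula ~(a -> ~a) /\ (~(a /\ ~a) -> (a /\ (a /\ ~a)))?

No

x ||-/- ~(a -> ~a) /\ (~(a /\ ~a) -> (a /\ (a /\ ~a))) since x fails ~(a /\ ~a) -> (a /\ (a /\ ~a)).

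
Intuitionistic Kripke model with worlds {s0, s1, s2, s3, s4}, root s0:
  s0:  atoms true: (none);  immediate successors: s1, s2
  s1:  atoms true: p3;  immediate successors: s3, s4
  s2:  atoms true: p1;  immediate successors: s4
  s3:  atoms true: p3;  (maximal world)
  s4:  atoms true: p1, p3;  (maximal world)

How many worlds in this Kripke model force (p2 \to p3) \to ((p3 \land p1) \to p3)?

5

s0: forces it.
s1: forces it.
s2: forces it.
s3: forces it.
s4: forces it.
Worlds forcing the formula: {s0, s1, s2, s3, s4}.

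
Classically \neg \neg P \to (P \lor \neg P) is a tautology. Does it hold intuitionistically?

This is a variant of double-negation elimination (deriving excluded middle from double negation), which is not intuitionistically valid.
A Kripke countermodel: worlds u0, u1; order generated by u0 \le u1; atoms true at each world — u0:{}; u1:{P}.
u0 \nVdash \neg \neg P \to (P \lor \neg P): already at u0 itself, u0 \Vdash \neg \neg P but u0 \nVdash P \lor \neg P.
u0 \nVdash P \lor \neg P: neither disjunct is forced at u0.
u0 lacks atom P, so u0 \nVdash P.
So the root u0 does not force the formula.

No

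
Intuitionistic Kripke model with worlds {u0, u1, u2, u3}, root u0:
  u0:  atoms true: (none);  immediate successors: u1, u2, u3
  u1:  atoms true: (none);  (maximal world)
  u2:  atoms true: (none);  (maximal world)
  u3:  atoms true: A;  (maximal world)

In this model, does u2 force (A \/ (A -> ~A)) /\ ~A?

Yes

u2 ||- (A \/ (A -> ~A)) /\ ~A since u2 forces both conjuncts.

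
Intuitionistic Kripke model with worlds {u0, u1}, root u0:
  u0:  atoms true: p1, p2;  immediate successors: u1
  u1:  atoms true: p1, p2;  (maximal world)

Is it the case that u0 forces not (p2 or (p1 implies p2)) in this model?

No

u0 does not force not (p2 or (p1 implies p2)) since u0 is accessible from u0 and u0 forces p2 or (p1 implies p2).
u0 forces p2 or (p1 implies p2) via the disjunct p2.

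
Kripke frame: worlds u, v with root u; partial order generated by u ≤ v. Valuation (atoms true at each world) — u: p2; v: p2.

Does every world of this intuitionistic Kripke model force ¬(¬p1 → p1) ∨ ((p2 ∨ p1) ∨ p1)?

Yes

u ⊩ ¬(¬p1 → p1) ∨ ((p2 ∨ p1) ∨ p1) via the disjunct ¬(¬p1 → p1).
Since the root u forces ¬(¬p1 → p1) ∨ ((p2 ∨ p1) ∨ p1) and forcing is persistent (monotone upward), every world forces it.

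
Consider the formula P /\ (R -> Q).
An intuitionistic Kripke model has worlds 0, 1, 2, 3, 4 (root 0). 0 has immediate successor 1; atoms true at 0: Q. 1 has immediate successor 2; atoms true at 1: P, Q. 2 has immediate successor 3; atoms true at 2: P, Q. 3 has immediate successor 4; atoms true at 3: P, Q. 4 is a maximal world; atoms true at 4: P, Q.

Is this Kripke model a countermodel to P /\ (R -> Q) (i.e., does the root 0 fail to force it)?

0 ||-/- P /\ (R -> Q) since 0 fails P.
So the root 0 does not force P /\ (R -> Q); the model is a countermodel.

Yes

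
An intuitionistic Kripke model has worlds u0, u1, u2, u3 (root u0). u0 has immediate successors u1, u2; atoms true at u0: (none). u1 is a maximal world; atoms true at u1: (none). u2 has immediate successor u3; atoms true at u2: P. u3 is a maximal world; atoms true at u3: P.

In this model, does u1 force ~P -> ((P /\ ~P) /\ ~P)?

No

u1 ||-/- ~P -> ((P /\ ~P) /\ ~P): already at u1 itself, u1 ||- ~P but u1 ||-/- (P /\ ~P) /\ ~P.
u1 ||-/- (P /\ ~P) /\ ~P since u1 fails P /\ ~P.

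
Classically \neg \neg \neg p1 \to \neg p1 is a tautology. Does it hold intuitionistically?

Yes

This is triple-negation reduction, which is intuitionistically derivable.
Assume \neg \neg \neg p1 and suppose p1. Then \neg \neg p1 (double-negation introduction), contradicting \neg \neg \neg p1. So \neg p1.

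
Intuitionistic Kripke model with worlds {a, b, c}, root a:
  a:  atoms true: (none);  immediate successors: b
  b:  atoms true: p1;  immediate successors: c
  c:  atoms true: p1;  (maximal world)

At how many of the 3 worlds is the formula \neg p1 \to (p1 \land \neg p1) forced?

3

a: forces it.
b: forces it.
c: forces it.
Worlds forcing the formula: {a, b, c}.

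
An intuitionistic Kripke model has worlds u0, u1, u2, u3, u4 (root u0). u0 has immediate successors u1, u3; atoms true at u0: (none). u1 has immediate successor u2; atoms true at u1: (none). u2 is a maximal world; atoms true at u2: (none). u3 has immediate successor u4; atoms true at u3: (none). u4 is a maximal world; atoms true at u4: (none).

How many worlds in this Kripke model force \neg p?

u0: forces it.
u1: forces it.
u2: forces it.
u3: forces it.
u4: forces it.
Worlds forcing the formula: {u0, u1, u2, u3, u4}.

5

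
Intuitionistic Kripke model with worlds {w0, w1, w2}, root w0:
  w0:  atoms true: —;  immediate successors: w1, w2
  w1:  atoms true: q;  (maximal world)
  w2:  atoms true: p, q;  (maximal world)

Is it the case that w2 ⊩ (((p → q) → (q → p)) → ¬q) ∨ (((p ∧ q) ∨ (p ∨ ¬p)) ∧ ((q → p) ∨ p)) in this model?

Yes

w2 ⊩ (((p → q) → (q → p)) → ¬q) ∨ (((p ∧ q) ∨ (p ∨ ¬p)) ∧ ((q → p) ∨ p)) via the disjunct ((p ∧ q) ∨ (p ∨ ¬p)) ∧ ((q → p) ∨ p).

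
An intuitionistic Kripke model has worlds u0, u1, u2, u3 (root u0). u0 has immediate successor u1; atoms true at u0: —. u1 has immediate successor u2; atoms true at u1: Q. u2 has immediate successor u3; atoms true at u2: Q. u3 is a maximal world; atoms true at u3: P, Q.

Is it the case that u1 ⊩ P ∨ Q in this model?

u1 ⊩ P ∨ Q via the disjunct Q.

Yes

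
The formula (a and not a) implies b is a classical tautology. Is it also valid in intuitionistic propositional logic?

This is an instance of ex falso quodlibet, which is intuitionistically derivable.
No world can force both a and not a, so the antecedent a and not a is never forced and the implication holds vacuously at every world.

Yes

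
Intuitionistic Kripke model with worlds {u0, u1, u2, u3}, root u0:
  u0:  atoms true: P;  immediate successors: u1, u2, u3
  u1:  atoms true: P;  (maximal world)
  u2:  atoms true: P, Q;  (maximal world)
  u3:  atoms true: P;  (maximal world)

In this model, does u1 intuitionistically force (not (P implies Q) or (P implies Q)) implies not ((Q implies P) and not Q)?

No

u1 does not force (not (P implies Q) or (P implies Q)) implies not ((Q implies P) and not Q): already at u1 itself, u1 forces not (P implies Q) or (P implies Q) but u1 does not force not ((Q implies P) and not Q).
u1 does not force not ((Q implies P) and not Q) since u1 is accessible from u1 and u1 forces (Q implies P) and not Q.
u1 forces (Q implies P) and not Q since u1 forces both conjuncts.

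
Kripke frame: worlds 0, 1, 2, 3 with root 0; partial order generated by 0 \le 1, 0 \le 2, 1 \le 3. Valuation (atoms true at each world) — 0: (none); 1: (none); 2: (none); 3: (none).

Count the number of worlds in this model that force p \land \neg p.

0: does not force it — 0 \nVdash p \land \neg p since 0 fails p.
1: does not force it — 1 \nVdash p \land \neg p since 1 fails p.
2: does not force it — 2 \nVdash p \land \neg p since 2 fails p.
3: does not force it.
Worlds forcing the formula: { }.

0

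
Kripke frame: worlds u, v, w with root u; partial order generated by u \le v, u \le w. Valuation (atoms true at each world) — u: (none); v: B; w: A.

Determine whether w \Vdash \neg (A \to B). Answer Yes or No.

Yes

w \Vdash \neg (A \to B): no world accessible from w forces A \to B.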